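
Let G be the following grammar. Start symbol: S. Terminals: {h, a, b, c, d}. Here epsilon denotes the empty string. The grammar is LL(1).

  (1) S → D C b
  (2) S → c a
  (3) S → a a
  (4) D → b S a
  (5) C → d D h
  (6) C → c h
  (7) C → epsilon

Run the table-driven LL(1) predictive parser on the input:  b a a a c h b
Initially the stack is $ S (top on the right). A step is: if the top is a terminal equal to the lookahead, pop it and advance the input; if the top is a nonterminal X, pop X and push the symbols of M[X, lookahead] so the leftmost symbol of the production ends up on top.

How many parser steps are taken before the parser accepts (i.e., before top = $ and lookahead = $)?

      Stack        Input            Action
   1  $ S          b a a a c h b $  expand S → D C b
   2  $ b C D      b a a a c h b $  expand D → b S a
   3  $ b C a S b  b a a a c h b $  match b
   4  $ b C a S    a a a c h b $    expand S → a a
   5  $ b C a a a  a a a c h b $    match a
   6  $ b C a a    a a c h b $      match a
   7  $ b C a      a c h b $        match a
   8  $ b C        c h b $          expand C → c h
   9  $ b h c      c h b $          match c
  10  $ b h        h b $            match h
  11  $ b          b $              match b
Accept reached after 11 steps.

11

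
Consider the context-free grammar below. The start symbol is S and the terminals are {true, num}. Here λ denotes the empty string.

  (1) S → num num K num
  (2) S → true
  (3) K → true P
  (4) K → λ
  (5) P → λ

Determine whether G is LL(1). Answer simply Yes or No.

Yes

FIRST(S) = {num, true}
FIRST(K) = {λ, true}
FIRST(P) = {λ}
FOLLOW(S) = {$}
FOLLOW(K) = {num}
FOLLOW(P) = {num}
Each cell of M receives at most one production.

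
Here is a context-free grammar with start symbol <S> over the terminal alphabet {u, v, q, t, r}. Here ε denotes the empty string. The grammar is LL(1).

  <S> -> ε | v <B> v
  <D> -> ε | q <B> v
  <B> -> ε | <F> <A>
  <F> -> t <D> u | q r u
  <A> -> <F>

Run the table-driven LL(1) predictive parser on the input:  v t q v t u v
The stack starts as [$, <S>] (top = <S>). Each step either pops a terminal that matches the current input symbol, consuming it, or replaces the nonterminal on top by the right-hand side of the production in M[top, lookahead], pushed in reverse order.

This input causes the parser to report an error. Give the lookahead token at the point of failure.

t

      Stack              Input            Action
   1  $ <S>              v t q v t u v $  expand <S> -> v <B> v
   2  $ v <B> v          v t q v t u v $  match v
   3  $ v <B>            t q v t u v $    expand <B> -> <F> <A>
   4  $ v <A> <F>        t q v t u v $    expand <F> -> t <D> u
   5  $ v <A> u <D> t    t q v t u v $    match t
   6  $ v <A> u <D>      q v t u v $      expand <D> -> q <B> v
   7  $ v <A> u v <B> q  q v t u v $      match q
   8  $ v <A> u v <B>    v t u v $        expand <B> -> ε
   9  $ v <A> u v        v t u v $        match v
  10  $ v <A> u          t u v $          error: top is terminal u but lookahead is t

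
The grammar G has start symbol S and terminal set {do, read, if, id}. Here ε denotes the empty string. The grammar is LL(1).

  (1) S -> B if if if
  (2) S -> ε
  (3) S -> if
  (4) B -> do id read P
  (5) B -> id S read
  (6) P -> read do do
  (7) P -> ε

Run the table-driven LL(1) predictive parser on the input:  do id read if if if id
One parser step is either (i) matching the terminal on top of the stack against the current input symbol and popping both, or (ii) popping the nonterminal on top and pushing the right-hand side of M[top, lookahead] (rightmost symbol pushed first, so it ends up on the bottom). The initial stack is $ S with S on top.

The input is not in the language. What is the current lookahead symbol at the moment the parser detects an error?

step 1: stack=$ S  input=do id read if if if id $  — expand S -> B if if if
step 2: stack=$ if if if B  input=do id read if if if id $  — expand B -> do id read P
step 3: stack=$ if if if P read id do  input=do id read if if if id $  — match do
step 4: stack=$ if if if P read id  input=id read if if if id $  — match id
step 5: stack=$ if if if P read  input=read if if if id $  — match read
step 6: stack=$ if if if P  input=if if if id $  — expand P -> ε
step 7: stack=$ if if if  input=if if if id $  — match if
step 8: stack=$ if if  input=if if id $  — match if
step 9: stack=$ if  input=if id $  — match if
step 10: stack=$  input=id $  — error: stack empty but input remains

id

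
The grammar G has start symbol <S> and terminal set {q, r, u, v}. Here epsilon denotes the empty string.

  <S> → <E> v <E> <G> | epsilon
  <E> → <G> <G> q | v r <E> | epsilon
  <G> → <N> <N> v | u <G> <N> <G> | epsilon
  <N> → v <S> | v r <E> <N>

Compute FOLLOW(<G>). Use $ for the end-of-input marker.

FIRST(<N>) = {v}
FIRST(<G>) = {epsilon, u, v}  (via <N> <N> v)
FIRST(<E>) = {epsilon, q, u, v}  (via <G> <G> q)
FIRST(<S>) = {epsilon, q, u, v}  (via <E> v <E> <G>)
FOLLOW(<S>) includes $ since <S> is the start symbol.
FOLLOW(<S>): in <N>→v <S>, the suffix after <S> is empty, so FOLLOW(<S>) ⊇ FOLLOW(<N>) = {$, q, u, v}. Thus FOLLOW(<S>) = {$, q, u, v}.
FOLLOW(<E>): in <S>→<E> v <E> <G> (occurrence 1), <E> is followed by v <E> <G> with FIRST {v}; in <S>→<E> v <E> <G> (occurrence 2), <E> is followed by <G> with FIRST {epsilon, u, v}; in <S>→<E> v <E> <G> (occurrence 2), the suffix after <E> is nullable, so FOLLOW(<E>) ⊇ FOLLOW(<S>) = {$, q, u, v}; in <E>→v r <E>, the suffix after <E> is empty (adds nothing new); in <N>→v r <E> <N>, <E> is followed by <N> with FIRST {v}. Thus FOLLOW(<E>) = {$, q, u, v}.
FOLLOW(<G>): in <S>→<E> v <E> <G>, the suffix after <G> is empty, so FOLLOW(<G>) ⊇ FOLLOW(<S>) = {$, q, u, v}; in <E>→<G> <G> q (occurrence 1), <G> is followed by <G> q with FIRST {q, u, v}; in <E>→<G> <G> q (occurrence 2), <G> is followed by q with FIRST {q}; in <G>→u <G> <N> <G> (occurrence 1), <G> is followed by <N> <G> with FIRST {v}; in <G>→u <G> <N> <G> (occurrence 2), the suffix after <G> is empty (adds nothing new). Thus FOLLOW(<G>) = {$, q, u, v}.
FOLLOW(<N>): in <G>→<N> <N> v (occurrence 1), <N> is followed by <N> v with FIRST {v}; in <G>→<N> <N> v (occurrence 2), <N> is followed by v with FIRST {v}; in <G>→u <G> <N> <G>, <N> is followed by <G> with FIRST {epsilon, u, v}; in <G>→u <G> <N> <G>, the suffix after <N> is nullable, so FOLLOW(<N>) ⊇ FOLLOW(<G>) = {$, q, u, v}; in <N>→v r <E> <N>, the suffix after <N> is empty (adds nothing new). Thus FOLLOW(<N>) = {$, q, u, v}.

{$, q, u, v}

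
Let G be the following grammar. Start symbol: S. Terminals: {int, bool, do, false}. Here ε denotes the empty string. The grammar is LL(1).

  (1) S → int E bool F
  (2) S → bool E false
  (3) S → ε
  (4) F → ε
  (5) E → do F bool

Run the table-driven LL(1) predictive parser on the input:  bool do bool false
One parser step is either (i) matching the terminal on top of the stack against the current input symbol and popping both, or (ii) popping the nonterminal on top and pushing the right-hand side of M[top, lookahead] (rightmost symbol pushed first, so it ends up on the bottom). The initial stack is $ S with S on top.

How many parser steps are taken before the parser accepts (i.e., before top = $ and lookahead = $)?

step 1: stack=$ S  input=bool do bool false $  — expand S → bool E false
step 2: stack=$ false E bool  input=bool do bool false $  — match bool
step 3: stack=$ false E  input=do bool false $  — expand E → do F bool
step 4: stack=$ false bool F do  input=do bool false $  — match do
step 5: stack=$ false bool F  input=bool false $  — expand F → ε
step 6: stack=$ false bool  input=bool false $  — match bool
step 7: stack=$ false  input=false $  — match false
Accept reached after 7 steps.

7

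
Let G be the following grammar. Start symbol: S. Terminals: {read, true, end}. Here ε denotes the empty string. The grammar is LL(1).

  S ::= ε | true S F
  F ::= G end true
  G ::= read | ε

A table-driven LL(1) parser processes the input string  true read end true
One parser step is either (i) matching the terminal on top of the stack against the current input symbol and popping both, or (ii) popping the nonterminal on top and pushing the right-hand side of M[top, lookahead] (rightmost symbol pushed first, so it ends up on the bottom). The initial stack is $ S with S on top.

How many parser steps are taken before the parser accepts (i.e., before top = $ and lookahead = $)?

8

step 1: stack=$ S  input=true read end true $  — expand S ::= true S F
step 2: stack=$ F S true  input=true read end true $  — match true
step 3: stack=$ F S  input=read end true $  — expand S ::= ε
step 4: stack=$ F  input=read end true $  — expand F ::= G end true
step 5: stack=$ true end G  input=read end true $  — expand G ::= read
step 6: stack=$ true end read  input=read end true $  — match read
step 7: stack=$ true end  input=end true $  — match end
step 8: stack=$ true  input=true $  — match true
Accept reached after 8 steps.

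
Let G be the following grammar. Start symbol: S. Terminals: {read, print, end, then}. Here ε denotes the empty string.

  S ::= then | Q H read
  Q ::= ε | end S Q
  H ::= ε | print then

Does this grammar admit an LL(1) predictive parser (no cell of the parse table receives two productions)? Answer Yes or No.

Yes

FIRST(S) = {end, print, read, then}
FIRST(Q) = {ε, end}
FIRST(H) = {ε, print}
FOLLOW(S) = {$, end, print, read}
FOLLOW(Q) = {print, read}
FOLLOW(H) = {read}
Each cell of M receives at most one production.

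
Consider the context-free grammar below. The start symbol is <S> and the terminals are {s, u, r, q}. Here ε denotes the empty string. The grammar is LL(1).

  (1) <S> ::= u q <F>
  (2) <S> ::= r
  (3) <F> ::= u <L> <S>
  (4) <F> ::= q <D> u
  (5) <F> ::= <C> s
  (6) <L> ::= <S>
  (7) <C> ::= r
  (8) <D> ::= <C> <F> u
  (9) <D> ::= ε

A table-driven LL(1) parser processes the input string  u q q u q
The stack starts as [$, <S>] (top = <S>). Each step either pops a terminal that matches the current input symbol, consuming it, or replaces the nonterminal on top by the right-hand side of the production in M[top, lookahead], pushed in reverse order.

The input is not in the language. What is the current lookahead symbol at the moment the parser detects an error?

     Stack      Input        Action
  1  $ <S>      u q q u q $  expand <S> ::= u q <F>
  2  $ <F> q u  u q q u q $  match u
  3  $ <F> q    q q u q $    match q
  4  $ <F>      q u q $      expand <F> ::= q <D> u
  5  $ u <D> q  q u q $      match q
  6  $ u <D>    u q $        expand <D> ::= ε
  7  $ u        u q $        match u
  8  $          q $          error: stack empty but input remains

q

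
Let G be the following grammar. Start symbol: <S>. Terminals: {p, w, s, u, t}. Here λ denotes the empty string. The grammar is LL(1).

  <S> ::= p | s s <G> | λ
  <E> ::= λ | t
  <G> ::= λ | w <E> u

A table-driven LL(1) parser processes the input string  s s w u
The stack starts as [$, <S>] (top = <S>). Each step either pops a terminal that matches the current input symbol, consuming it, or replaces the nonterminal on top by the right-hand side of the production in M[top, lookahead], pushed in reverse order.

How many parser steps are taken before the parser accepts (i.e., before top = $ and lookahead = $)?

7

     Stack      Input      Action
  1  $ <S>      s s w u $  expand <S> ::= s s <G>
  2  $ <G> s s  s s w u $  match s
  3  $ <G> s    s w u $    match s
  4  $ <G>      w u $      expand <G> ::= w <E> u
  5  $ u <E> w  w u $      match w
  6  $ u <E>    u $        expand <E> ::= λ
  7  $ u        u $        match u
Accept reached after 7 steps.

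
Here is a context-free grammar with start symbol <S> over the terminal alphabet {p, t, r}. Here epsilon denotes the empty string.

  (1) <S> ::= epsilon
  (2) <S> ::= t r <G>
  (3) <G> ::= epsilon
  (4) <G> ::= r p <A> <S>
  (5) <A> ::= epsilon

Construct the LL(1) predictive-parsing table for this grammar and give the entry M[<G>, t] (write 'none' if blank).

none

FIRST(<S>): from <S>::=epsilon we get {epsilon}; from <S>::=t r <G> we get {t}. So FIRST(<S>) = {epsilon, t}.
FIRST(<G>): from <G>::=epsilon we get {epsilon}; from <G>::=r p <A> <S> we get {r}. So FIRST(<G>) = {epsilon, r}.
FIRST(<A>): from <A>::=epsilon we get {epsilon}. So FIRST(<A>) = {epsilon}.
FOLLOW(<S>) includes $ since <S> is the start symbol.
FOLLOW(<S>): in <G>::=r p <A> <S>, the suffix after <S> is empty, so FOLLOW(<S>) ⊇ FOLLOW(<G>) = {$}. Thus FOLLOW(<S>) = {$}.
FOLLOW(<G>): in <S>::=t r <G>, the suffix after <G> is empty, so FOLLOW(<G>) ⊇ FOLLOW(<S>) = {$}. Thus FOLLOW(<G>) = {$}.
For <G> ::= epsilon: FIRST(epsilon) = {epsilon}, so it goes in M[<G>, t] for t ∈ {}; since epsilon ∈ FIRST, also for every t ∈ FOLLOW(<G>) = {$}.
For <G> ::= r p <A> <S>: FIRST(r p <A> <S>) = {r}, so it goes in M[<G>, t] for t ∈ {r}.
None of these place a production in M[<G>, t].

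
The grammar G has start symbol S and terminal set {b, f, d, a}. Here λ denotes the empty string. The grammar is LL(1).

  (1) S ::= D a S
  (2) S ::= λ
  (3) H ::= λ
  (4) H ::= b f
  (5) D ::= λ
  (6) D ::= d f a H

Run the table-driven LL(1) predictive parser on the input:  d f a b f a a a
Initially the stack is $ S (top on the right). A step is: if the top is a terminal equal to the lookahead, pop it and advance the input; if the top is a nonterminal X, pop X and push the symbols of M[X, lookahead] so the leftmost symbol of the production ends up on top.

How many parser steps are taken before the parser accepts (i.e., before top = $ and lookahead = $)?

16

step 1: stack=$ S  input=d f a b f a a a $  — expand S ::= D a S
step 2: stack=$ S a D  input=d f a b f a a a $  — expand D ::= d f a H
step 3: stack=$ S a H a f d  input=d f a b f a a a $  — match d
step 4: stack=$ S a H a f  input=f a b f a a a $  — match f
step 5: stack=$ S a H a  input=a b f a a a $  — match a
step 6: stack=$ S a H  input=b f a a a $  — expand H ::= b f
step 7: stack=$ S a f b  input=b f a a a $  — match b
step 8: stack=$ S a f  input=f a a a $  — match f
step 9: stack=$ S a  input=a a a $  — match a
step 10: stack=$ S  input=a a $  — expand S ::= D a S
step 11: stack=$ S a D  input=a a $  — expand D ::= λ
step 12: stack=$ S a  input=a a $  — match a
step 13: stack=$ S  input=a $  — expand S ::= D a S
step 14: stack=$ S a D  input=a $  — expand D ::= λ
step 15: stack=$ S a  input=a $  — match a
step 16: stack=$ S  input=$  — expand S ::= λ
Accept reached after 16 steps.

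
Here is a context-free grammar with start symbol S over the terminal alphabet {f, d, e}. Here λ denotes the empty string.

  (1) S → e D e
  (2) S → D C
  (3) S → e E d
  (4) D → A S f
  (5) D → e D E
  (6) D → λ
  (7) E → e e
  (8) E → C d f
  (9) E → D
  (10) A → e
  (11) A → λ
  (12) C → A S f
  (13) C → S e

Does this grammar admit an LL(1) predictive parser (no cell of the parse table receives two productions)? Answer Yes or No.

FIRST(S) = {e}
FIRST(D) = {λ, e}
FIRST(E) = {λ, e}
FIRST(A) = {λ, e}
FIRST(C) = {e}
FOLLOW(S) = {$, e, f}
FOLLOW(D) = {d, e}
FOLLOW(E) = {d, e}
FOLLOW(A) = {e}
FOLLOW(C) = {$, d, e, f}
Cell M[A, e] receives both A → e and A → λ — the grammar is not LL(1).

No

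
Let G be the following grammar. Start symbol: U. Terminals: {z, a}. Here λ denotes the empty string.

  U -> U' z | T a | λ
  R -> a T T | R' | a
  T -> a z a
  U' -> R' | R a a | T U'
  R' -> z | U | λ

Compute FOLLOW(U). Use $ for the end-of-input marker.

{$, a, z}

FIRST(T): from T->a z a we get {a}. So FIRST(T) = {a}.
FIRST(U): from U->U' z we get {a, z}; from U->T a we get {a}; from U->λ we get {λ}. So FIRST(U) = {λ, a, z}.
FIRST(R'): from R'->z we get {z}; from R'->U we get {λ, a, z}; from R'->λ we get {λ}. So FIRST(R') = {λ, a, z}.
FIRST(R): from R->a T T we get {a}; from R->R' we get {λ, a, z}; from R->a we get {a}. So FIRST(R) = {λ, a, z}.
FIRST(U'): from U'->R' we get {λ, a, z}; from U'->R a a we get {a, z}; from U'->T U' we get {a}. So FIRST(U') = {λ, a, z}.
FOLLOW(U) includes $ since U is the start symbol.
FOLLOW(R): in U'->R a a, R is followed by a a with FIRST {a}. Thus FOLLOW(R) = {a}.
FOLLOW(U'): in U->U' z, U' is followed by z with FIRST {z}; in U'->T U', the suffix after U' is empty (adds nothing new). Thus FOLLOW(U') = {z}.
FOLLOW(T): in U->T a, T is followed by a with FIRST {a}; in R->a T T (occurrence 1), T is followed by T with FIRST {a}; in R->a T T (occurrence 2), the suffix after T is empty, so FOLLOW(T) ⊇ FOLLOW(R) = {a}; in U'->T U', T is followed by U' with FIRST {λ, a, z}; in U'->T U', the suffix after T is nullable, so FOLLOW(T) ⊇ FOLLOW(U') = {z}. Thus FOLLOW(T) = {a, z}.
FOLLOW(R'): in R->R', the suffix after R' is empty, so FOLLOW(R') ⊇ FOLLOW(R) = {a}; in U'->R', the suffix after R' is empty, so FOLLOW(R') ⊇ FOLLOW(U') = {z}. Thus FOLLOW(R') = {a, z}.
FOLLOW(U): in R'->U, the suffix after U is empty, so FOLLOW(U) ⊇ FOLLOW(R') = {a, z}. Thus FOLLOW(U) = {$, a, z}.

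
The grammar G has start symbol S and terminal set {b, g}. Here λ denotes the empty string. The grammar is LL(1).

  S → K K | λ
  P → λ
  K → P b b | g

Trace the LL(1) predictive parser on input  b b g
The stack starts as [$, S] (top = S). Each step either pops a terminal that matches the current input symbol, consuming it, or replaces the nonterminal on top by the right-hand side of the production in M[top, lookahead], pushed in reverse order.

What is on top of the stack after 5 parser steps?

K

step 1: stack=$ S  input=b b g $  — expand S → K K
step 2: stack=$ K K  input=b b g $  — expand K → P b b
step 3: stack=$ K b b P  input=b b g $  — expand P → λ
step 4: stack=$ K b b  input=b b g $  — match b
step 5: stack=$ K b  input=b g $  — match b
Stack after step 5: $ K (top = K).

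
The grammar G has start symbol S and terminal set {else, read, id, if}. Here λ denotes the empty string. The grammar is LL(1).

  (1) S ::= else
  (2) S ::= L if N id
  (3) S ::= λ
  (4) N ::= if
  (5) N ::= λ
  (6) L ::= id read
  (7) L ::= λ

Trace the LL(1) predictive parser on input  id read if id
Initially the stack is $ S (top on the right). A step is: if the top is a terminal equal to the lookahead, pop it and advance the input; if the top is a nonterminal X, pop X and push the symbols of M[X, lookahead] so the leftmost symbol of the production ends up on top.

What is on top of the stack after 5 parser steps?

N

step 1: stack=$ S  input=id read if id $  — expand S ::= L if N id
step 2: stack=$ id N if L  input=id read if id $  — expand L ::= id read
step 3: stack=$ id N if read id  input=id read if id $  — match id
step 4: stack=$ id N if read  input=read if id $  — match read
step 5: stack=$ id N if  input=if id $  — match if
Stack after step 5: $ id N (top = N).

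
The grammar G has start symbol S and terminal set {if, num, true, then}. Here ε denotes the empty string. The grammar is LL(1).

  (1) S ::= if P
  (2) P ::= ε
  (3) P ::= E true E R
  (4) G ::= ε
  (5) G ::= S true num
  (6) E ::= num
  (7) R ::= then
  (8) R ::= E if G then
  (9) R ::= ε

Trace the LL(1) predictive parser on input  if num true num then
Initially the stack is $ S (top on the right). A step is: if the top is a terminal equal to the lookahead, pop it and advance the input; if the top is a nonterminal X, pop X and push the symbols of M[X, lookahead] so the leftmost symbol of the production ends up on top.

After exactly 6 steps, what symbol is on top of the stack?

E

step 1: stack=$ S  input=if num true num then $  — expand S ::= if P
step 2: stack=$ P if  input=if num true num then $  — match if
step 3: stack=$ P  input=num true num then $  — expand P ::= E true E R
step 4: stack=$ R E true E  input=num true num then $  — expand E ::= num
step 5: stack=$ R E true num  input=num true num then $  — match num
step 6: stack=$ R E true  input=true num then $  — match true
Stack after step 6: $ R E (top = E).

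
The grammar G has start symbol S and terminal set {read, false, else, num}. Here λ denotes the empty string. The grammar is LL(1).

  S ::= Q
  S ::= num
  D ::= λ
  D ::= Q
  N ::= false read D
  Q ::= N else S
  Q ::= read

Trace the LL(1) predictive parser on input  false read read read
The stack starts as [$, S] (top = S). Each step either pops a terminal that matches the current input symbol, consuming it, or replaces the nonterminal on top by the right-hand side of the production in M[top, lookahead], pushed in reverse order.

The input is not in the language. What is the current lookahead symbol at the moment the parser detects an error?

step 1: stack=$ S  input=false read read read $  — expand S ::= Q
step 2: stack=$ Q  input=false read read read $  — expand Q ::= N else S
step 3: stack=$ S else N  input=false read read read $  — expand N ::= false read D
step 4: stack=$ S else D read false  input=false read read read $  — match false
step 5: stack=$ S else D read  input=read read read $  — match read
step 6: stack=$ S else D  input=read read $  — expand D ::= Q
step 7: stack=$ S else Q  input=read read $  — expand Q ::= read
step 8: stack=$ S else read  input=read read $  — match read
step 9: stack=$ S else  input=read $  — error: top is terminal else but lookahead is read

read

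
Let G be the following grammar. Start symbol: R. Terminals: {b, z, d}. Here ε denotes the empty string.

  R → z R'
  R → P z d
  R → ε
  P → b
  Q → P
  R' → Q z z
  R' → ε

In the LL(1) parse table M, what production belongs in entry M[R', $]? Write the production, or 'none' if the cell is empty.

FIRST(P) = {b}
FIRST(R) = {ε, b, z}  (via P z d)
FIRST(Q) = {b}  (via P)
FIRST(R') = {ε, b}  (via Q z z)
FOLLOW(R) includes $ since R is the start symbol.
FOLLOW(R): R appears on no right-hand side. Thus FOLLOW(R) = {$}.
FOLLOW(R'): in R→z R', the suffix after R' is empty, so FOLLOW(R') ⊇ FOLLOW(R) = {$}. Thus FOLLOW(R') = {$}.
For R' → Q z z: FIRST(Q z z) = {b}, so it goes in M[R', t] for t ∈ {b}.
For R' → ε: FIRST(ε) = {ε}, so it goes in M[R', t] for t ∈ {}; since ε ∈ FIRST, also for every t ∈ FOLLOW(R') = {$}.

R' → ε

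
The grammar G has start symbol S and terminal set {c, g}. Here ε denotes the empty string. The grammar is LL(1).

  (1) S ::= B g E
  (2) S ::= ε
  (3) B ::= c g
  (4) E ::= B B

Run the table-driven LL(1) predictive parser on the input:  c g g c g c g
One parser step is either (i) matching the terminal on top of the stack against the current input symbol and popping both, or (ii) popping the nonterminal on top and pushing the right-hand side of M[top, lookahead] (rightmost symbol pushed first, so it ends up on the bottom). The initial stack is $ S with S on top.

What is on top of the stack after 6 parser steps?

step 1: stack=$ S  input=c g g c g c g $  — expand S ::= B g E
step 2: stack=$ E g B  input=c g g c g c g $  — expand B ::= c g
step 3: stack=$ E g g c  input=c g g c g c g $  — match c
step 4: stack=$ E g g  input=g g c g c g $  — match g
step 5: stack=$ E g  input=g c g c g $  — match g
step 6: stack=$ E  input=c g c g $  — expand E ::= B B
Stack after step 6: $ B B (top = B).

B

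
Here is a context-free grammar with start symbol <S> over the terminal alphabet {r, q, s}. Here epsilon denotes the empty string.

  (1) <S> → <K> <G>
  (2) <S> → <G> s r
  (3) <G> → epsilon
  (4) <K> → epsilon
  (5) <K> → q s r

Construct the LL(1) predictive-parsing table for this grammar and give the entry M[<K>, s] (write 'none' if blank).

FIRST(<G>): from <G>→epsilon we get {epsilon}. So FIRST(<G>) = {epsilon}.
FIRST(<K>): from <K>→epsilon we get {epsilon}; from <K>→q s r we get {q}. So FIRST(<K>) = {epsilon, q}.
FIRST(<S>): from <S>→<K> <G> we get {epsilon, q}; from <S>→<G> s r we get {s}. So FIRST(<S>) = {epsilon, q, s}.
FOLLOW(<S>) includes $ since <S> is the start symbol.
FOLLOW(<S>): <S> appears on no right-hand side. Thus FOLLOW(<S>) = {$}.
FOLLOW(<K>): in <S>→<K> <G>, <K> is followed by <G> with FIRST {epsilon}; in <S>→<K> <G>, the suffix after <K> is nullable, so FOLLOW(<K>) ⊇ FOLLOW(<S>) = {$}. Thus FOLLOW(<K>) = {$}.
For <K> → epsilon: FIRST(epsilon) = {epsilon}, so it goes in M[<K>, t] for t ∈ {}; since epsilon ∈ FIRST, also for every t ∈ FOLLOW(<K>) = {$}.
For <K> → q s r: FIRST(q s r) = {q}, so it goes in M[<K>, t] for t ∈ {q}.
None of these place a production in M[<K>, s].

none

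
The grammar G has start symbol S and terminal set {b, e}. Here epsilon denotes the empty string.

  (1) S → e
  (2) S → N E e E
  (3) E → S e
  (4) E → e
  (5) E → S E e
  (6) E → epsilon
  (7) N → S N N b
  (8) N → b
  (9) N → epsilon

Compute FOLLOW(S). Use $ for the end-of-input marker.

FIRST(S): from S→e we get {e}; from S→N E e E we get {b, e}. So FIRST(S) = {b, e}.
FIRST(E): from E→S e we get {b, e}; from E→e we get {e}; from E→S E e we get {b, e}; from E→epsilon we get {epsilon}. So FIRST(E) = {epsilon, b, e}.
FIRST(N): from N→S N N b we get {b, e}; from N→b we get {b}; from N→epsilon we get {epsilon}. So FIRST(N) = {epsilon, b, e}.
FOLLOW(S) includes $ since S is the start symbol.
FOLLOW(S): in E→S e, S is followed by e with FIRST {e}; in E→S E e, S is followed by E e with FIRST {b, e}; in N→S N N b, S is followed by N N b with FIRST {b, e}. Thus FOLLOW(S) = {$, b, e}.
FOLLOW(E): in S→N E e E (occurrence 1), E is followed by e E with FIRST {e}; in S→N E e E (occurrence 2), the suffix after E is empty, so FOLLOW(E) ⊇ FOLLOW(S) = {$, b, e}; in E→S E e, E is followed by e with FIRST {e}. Thus FOLLOW(E) = {$, b, e}.
FOLLOW(N): in S→N E e E, N is followed by E e E with FIRST {b, e}; in N→S N N b (occurrence 1), N is followed by N b with FIRST {b, e}; in N→S N N b (occurrence 2), N is followed by b with FIRST {b}. Thus FOLLOW(N) = {b, e}.

{$, b, e}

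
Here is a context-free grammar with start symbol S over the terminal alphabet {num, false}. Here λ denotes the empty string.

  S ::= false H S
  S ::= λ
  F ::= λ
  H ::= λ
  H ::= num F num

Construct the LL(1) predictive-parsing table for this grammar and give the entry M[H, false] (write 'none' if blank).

FIRST(S) = {λ, false}
FIRST(F) = {λ}
FIRST(H) = {λ, num}
FOLLOW(S) includes $ since S is the start symbol.
FOLLOW(S): in S::=false H S, the suffix after S is empty (adds nothing new). Thus FOLLOW(S) = {$}.
FOLLOW(H): in S::=false H S, H is followed by S with FIRST {λ, false}; in S::=false H S, the suffix after H is nullable, so FOLLOW(H) ⊇ FOLLOW(S) = {$}. Thus FOLLOW(H) = {$, false}.
For H ::= λ: FIRST(λ) = {λ}, so it goes in M[H, t] for t ∈ {}; since λ ∈ FIRST, also for every t ∈ FOLLOW(H) = {$, false}.
For H ::= num F num: FIRST(num F num) = {num}, so it goes in M[H, t] for t ∈ {num}.

H ::= λ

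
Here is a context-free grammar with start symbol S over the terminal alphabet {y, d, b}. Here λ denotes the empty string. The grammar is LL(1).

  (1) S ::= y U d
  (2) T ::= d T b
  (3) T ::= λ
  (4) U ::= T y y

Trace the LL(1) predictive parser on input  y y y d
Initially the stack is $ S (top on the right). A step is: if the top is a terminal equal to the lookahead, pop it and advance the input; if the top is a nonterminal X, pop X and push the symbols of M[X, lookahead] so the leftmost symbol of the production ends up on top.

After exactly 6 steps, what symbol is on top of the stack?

d

step 1: stack=$ S  input=y y y d $  — expand S ::= y U d
step 2: stack=$ d U y  input=y y y d $  — match y
step 3: stack=$ d U  input=y y d $  — expand U ::= T y y
step 4: stack=$ d y y T  input=y y d $  — expand T ::= λ
step 5: stack=$ d y y  input=y y d $  — match y
step 6: stack=$ d y  input=y d $  — match y
Stack after step 6: $ d (top = d).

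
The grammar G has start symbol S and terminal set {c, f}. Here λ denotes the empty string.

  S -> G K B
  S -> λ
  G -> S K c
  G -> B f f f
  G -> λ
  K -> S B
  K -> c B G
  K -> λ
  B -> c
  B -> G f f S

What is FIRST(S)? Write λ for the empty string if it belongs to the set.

{λ, c, f}

FIRST(S): from S->G K B we get {c, f}; from S->λ we get {λ}. So FIRST(S) = {λ, c, f}.
FIRST(G): from G->S K c we get {c, f}; from G->B f f f we get {c, f}; from G->λ we get {λ}. So FIRST(G) = {λ, c, f}.
FIRST(B): from B->c we get {c}; from B->G f f S we get {c, f}. So FIRST(B) = {c, f}.
FIRST(K): from K->S B we get {c, f}; from K->c B G we get {c}; from K->λ we get {λ}. So FIRST(K) = {λ, c, f}.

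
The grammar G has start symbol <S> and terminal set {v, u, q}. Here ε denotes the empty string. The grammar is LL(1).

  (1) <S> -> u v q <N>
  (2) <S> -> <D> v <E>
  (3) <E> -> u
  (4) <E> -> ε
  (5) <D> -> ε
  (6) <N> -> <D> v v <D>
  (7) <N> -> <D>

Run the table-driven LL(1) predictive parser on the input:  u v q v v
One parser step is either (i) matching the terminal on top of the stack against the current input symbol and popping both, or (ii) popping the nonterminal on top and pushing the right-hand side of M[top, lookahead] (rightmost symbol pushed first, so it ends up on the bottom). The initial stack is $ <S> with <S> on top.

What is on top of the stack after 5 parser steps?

<D>

     Stack        Input        Action
  1  $ <S>        u v q v v $  expand <S> -> u v q <N>
  2  $ <N> q v u  u v q v v $  match u
  3  $ <N> q v    v q v v $    match v
  4  $ <N> q      q v v $      match q
  5  $ <N>        v v $        expand <N> -> <D> v v <D>
Stack after step 5: $ <D> v v <D> (top = <D>).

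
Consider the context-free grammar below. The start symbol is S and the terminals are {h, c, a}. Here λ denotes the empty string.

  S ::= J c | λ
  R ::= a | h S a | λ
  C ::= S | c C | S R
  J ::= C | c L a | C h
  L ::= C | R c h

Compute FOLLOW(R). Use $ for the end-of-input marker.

FIRST(R): from R::=a we get {a}; from R::=h S a we get {h}; from R::=λ we get {λ}. So FIRST(R) = {λ, a, h}.
FIRST(S): from S::=J c we get {a, c, h}; from S::=λ we get {λ}. So FIRST(S) = {λ, a, c, h}.
FIRST(C): from C::=S we get {λ, a, c, h}; from C::=c C we get {c}; from C::=S R we get {λ, a, c, h}. So FIRST(C) = {λ, a, c, h}.
FIRST(J): from J::=C we get {λ, a, c, h}; from J::=c L a we get {c}; from J::=C h we get {a, c, h}. So FIRST(J) = {λ, a, c, h}.
FIRST(L): from L::=C we get {λ, a, c, h}; from L::=R c h we get {a, c, h}. So FIRST(L) = {λ, a, c, h}.
FOLLOW(S) includes $ since S is the start symbol.
FOLLOW(J): in S::=J c, J is followed by c with FIRST {c}. Thus FOLLOW(J) = {c}.
FOLLOW(L): in J::=c L a, L is followed by a with FIRST {a}. Thus FOLLOW(L) = {a}.
FOLLOW(C): in C::=c C, the suffix after C is empty (adds nothing new); in J::=C, the suffix after C is empty, so FOLLOW(C) ⊇ FOLLOW(J) = {c}; in J::=C h, C is followed by h with FIRST {h}; in L::=C, the suffix after C is empty, so FOLLOW(C) ⊇ FOLLOW(L) = {a}. Thus FOLLOW(C) = {a, c, h}.
FOLLOW(S): in R::=h S a, S is followed by a with FIRST {a}; in C::=S, the suffix after S is empty, so FOLLOW(S) ⊇ FOLLOW(C) = {a, c, h}; in C::=S R, S is followed by R with FIRST {λ, a, h}; in C::=S R, the suffix after S is nullable, so FOLLOW(S) ⊇ FOLLOW(C) = {a, c, h}. Thus FOLLOW(S) = {$, a, c, h}.
FOLLOW(R): in C::=S R, the suffix after R is empty, so FOLLOW(R) ⊇ FOLLOW(C) = {a, c, h}; in L::=R c h, R is followed by c h with FIRST {c}. Thus FOLLOW(R) = {a, c, h}.

{a, c, h}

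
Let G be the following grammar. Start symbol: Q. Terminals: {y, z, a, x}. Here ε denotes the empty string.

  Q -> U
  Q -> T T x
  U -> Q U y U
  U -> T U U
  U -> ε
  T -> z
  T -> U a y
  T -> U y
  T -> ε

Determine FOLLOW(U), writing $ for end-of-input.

FIRST(Q): from Q->U we get {ε, a, x, y, z}; from Q->T T x we get {a, x, y, z}. So FIRST(Q) = {ε, a, x, y, z}.
FIRST(U): from U->Q U y U we get {a, x, y, z}; from U->T U U we get {ε, a, x, y, z}; from U->ε we get {ε}. So FIRST(U) = {ε, a, x, y, z}.
FIRST(T): from T->z we get {z}; from T->U a y we get {a, x, y, z}; from T->U y we get {a, x, y, z}; from T->ε we get {ε}. So FIRST(T) = {ε, a, x, y, z}.
FOLLOW(Q) includes $ since Q is the start symbol.
FOLLOW(Q): in U->Q U y U, Q is followed by U y U with FIRST {a, x, y, z}. Thus FOLLOW(Q) = {$, a, x, y, z}.
FOLLOW(U): in Q->U, the suffix after U is empty, so FOLLOW(U) ⊇ FOLLOW(Q) = {$, a, x, y, z}; in U->Q U y U (occurrence 1), U is followed by y U with FIRST {y}; in U->Q U y U (occurrence 2), the suffix after U is empty (adds nothing new); in U->T U U (occurrence 1), U is followed by U with FIRST {ε, a, x, y, z}; in U->T U U (occurrence 1), the suffix after U is nullable (adds nothing new); in U->T U U (occurrence 2), the suffix after U is empty (adds nothing new); in T->U a y, U is followed by a y with FIRST {a}; in T->U y, U is followed by y with FIRST {y}. Thus FOLLOW(U) = {$, a, x, y, z}.
FOLLOW(T): in Q->T T x (occurrence 1), T is followed by T x with FIRST {a, x, y, z}; in Q->T T x (occurrence 2), T is followed by x with FIRST {x}; in U->T U U, T is followed by U U with FIRST {ε, a, x, y, z}; in U->T U U, the suffix after T is nullable, so FOLLOW(T) ⊇ FOLLOW(U) = {$, a, x, y, z}. Thus FOLLOW(T) = {$, a, x, y, z}.

{$, a, x, y, z}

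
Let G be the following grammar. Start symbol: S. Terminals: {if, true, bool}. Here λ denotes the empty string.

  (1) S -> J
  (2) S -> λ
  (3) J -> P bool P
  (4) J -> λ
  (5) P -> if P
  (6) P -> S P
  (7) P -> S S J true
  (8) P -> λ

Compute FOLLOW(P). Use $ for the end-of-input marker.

{$, bool, if, true}

FIRST(S) = {λ, bool, if, true}  (via J)
FIRST(J) = {λ, bool, if, true}  (via P bool P)
FIRST(P) = {λ, bool, if, true}  (via S P, S S J true)
FOLLOW(S) includes $ since S is the start symbol.
FOLLOW(S): in P->S P, S is followed by P with FIRST {λ, bool, if, true}; in P->S P, the suffix after S is nullable, so FOLLOW(S) ⊇ FOLLOW(P) = {$, bool, if, true}; in P->S S J true (occurrence 1), S is followed by S J true with FIRST {bool, if, true}; in P->S S J true (occurrence 2), S is followed by J true with FIRST {bool, if, true}. Thus FOLLOW(S) = {$, bool, if, true}.
FOLLOW(J): in S->J, the suffix after J is empty, so FOLLOW(J) ⊇ FOLLOW(S) = {$, bool, if, true}; in P->S S J true, J is followed by true with FIRST {true}. Thus FOLLOW(J) = {$, bool, if, true}.
FOLLOW(P): in J->P bool P (occurrence 1), P is followed by bool P with FIRST {bool}; in J->P bool P (occurrence 2), the suffix after P is empty, so FOLLOW(P) ⊇ FOLLOW(J) = {$, bool, if, true}; in P->if P, the suffix after P is empty (adds nothing new); in P->S P, the suffix after P is empty (adds nothing new). Thus FOLLOW(P) = {$, bool, if, true}.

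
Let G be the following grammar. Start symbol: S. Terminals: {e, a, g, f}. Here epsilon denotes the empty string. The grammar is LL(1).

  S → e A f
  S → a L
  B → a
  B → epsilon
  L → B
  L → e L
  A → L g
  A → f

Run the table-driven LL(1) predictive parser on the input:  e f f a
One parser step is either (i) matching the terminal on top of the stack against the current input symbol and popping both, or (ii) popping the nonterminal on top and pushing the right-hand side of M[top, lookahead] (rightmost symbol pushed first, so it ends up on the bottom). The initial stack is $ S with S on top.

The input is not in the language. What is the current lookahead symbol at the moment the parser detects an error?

step 1: stack=$ S  input=e f f a $  — expand S → e A f
step 2: stack=$ f A e  input=e f f a $  — match e
step 3: stack=$ f A  input=f f a $  — expand A → f
step 4: stack=$ f f  input=f f a $  — match f
step 5: stack=$ f  input=f a $  — match f
step 6: stack=$  input=a $  — error: stack empty but input remains

a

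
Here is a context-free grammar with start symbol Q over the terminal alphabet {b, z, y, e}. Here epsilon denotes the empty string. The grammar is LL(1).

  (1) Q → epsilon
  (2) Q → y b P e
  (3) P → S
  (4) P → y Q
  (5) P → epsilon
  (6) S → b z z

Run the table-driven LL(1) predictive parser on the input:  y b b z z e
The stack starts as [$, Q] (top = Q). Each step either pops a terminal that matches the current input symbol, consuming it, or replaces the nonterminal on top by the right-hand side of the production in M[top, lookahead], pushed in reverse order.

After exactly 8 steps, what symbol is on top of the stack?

e

step 1: stack=$ Q  input=y b b z z e $  — expand Q → y b P e
step 2: stack=$ e P b y  input=y b b z z e $  — match y
step 3: stack=$ e P b  input=b b z z e $  — match b
step 4: stack=$ e P  input=b z z e $  — expand P → S
step 5: stack=$ e S  input=b z z e $  — expand S → b z z
step 6: stack=$ e z z b  input=b z z e $  — match b
step 7: stack=$ e z z  input=z z e $  — match z
step 8: stack=$ e z  input=z e $  — match z
Stack after step 8: $ e (top = e).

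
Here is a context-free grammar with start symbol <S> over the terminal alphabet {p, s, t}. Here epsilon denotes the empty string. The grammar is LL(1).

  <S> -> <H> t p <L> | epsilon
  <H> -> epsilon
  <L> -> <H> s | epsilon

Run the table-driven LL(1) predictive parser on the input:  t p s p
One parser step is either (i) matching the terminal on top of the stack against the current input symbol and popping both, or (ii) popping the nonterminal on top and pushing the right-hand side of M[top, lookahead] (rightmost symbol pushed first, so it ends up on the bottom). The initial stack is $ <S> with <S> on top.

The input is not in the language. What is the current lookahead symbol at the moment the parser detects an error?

p

step 1: stack=$ <S>  input=t p s p $  — expand <S> -> <H> t p <L>
step 2: stack=$ <L> p t <H>  input=t p s p $  — expand <H> -> epsilon
step 3: stack=$ <L> p t  input=t p s p $  — match t
step 4: stack=$ <L> p  input=p s p $  — match p
step 5: stack=$ <L>  input=s p $  — expand <L> -> <H> s
step 6: stack=$ s <H>  input=s p $  — expand <H> -> epsilon
step 7: stack=$ s  input=s p $  — match s
step 8: stack=$  input=p $  — error: stack empty but input remains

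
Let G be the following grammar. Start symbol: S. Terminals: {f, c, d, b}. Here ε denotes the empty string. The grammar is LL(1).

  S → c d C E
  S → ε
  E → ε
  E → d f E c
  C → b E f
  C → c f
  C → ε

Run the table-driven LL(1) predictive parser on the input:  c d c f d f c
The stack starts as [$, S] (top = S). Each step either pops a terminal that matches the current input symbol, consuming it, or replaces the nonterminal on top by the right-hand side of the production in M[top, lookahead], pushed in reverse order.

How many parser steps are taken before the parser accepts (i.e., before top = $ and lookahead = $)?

step 1: stack=$ S  input=c d c f d f c $  — expand S → c d C E
step 2: stack=$ E C d c  input=c d c f d f c $  — match c
step 3: stack=$ E C d  input=d c f d f c $  — match d
step 4: stack=$ E C  input=c f d f c $  — expand C → c f
step 5: stack=$ E f c  input=c f d f c $  — match c
step 6: stack=$ E f  input=f d f c $  — match f
step 7: stack=$ E  input=d f c $  — expand E → d f E c
step 8: stack=$ c E f d  input=d f c $  — match d
step 9: stack=$ c E f  input=f c $  — match f
step 10: stack=$ c E  input=c $  — expand E → ε
step 11: stack=$ c  input=c $  — match c
Accept reached after 11 steps.

11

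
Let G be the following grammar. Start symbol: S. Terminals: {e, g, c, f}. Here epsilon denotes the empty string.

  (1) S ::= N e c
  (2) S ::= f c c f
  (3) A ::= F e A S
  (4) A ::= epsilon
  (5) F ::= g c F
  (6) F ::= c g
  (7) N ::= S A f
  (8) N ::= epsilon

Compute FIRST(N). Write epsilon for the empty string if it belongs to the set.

FIRST(F) = {c, g}
FIRST(A) = {epsilon, c, g}  (via F e A S)
FIRST(S) = {e, f}  (via N e c)
FIRST(N) = {epsilon, e, f}  (via S A f)

{epsilon, e, f}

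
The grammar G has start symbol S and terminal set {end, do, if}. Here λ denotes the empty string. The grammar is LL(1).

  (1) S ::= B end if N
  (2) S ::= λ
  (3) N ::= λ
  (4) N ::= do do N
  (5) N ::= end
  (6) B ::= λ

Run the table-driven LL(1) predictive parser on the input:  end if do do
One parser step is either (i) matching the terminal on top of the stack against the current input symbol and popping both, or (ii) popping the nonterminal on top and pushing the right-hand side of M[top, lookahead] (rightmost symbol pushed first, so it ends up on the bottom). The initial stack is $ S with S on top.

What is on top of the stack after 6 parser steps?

step 1: stack=$ S  input=end if do do $  — expand S ::= B end if N
step 2: stack=$ N if end B  input=end if do do $  — expand B ::= λ
step 3: stack=$ N if end  input=end if do do $  — match end
step 4: stack=$ N if  input=if do do $  — match if
step 5: stack=$ N  input=do do $  — expand N ::= do do N
step 6: stack=$ N do do  input=do do $  — match do
Stack after step 6: $ N do (top = do).

do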